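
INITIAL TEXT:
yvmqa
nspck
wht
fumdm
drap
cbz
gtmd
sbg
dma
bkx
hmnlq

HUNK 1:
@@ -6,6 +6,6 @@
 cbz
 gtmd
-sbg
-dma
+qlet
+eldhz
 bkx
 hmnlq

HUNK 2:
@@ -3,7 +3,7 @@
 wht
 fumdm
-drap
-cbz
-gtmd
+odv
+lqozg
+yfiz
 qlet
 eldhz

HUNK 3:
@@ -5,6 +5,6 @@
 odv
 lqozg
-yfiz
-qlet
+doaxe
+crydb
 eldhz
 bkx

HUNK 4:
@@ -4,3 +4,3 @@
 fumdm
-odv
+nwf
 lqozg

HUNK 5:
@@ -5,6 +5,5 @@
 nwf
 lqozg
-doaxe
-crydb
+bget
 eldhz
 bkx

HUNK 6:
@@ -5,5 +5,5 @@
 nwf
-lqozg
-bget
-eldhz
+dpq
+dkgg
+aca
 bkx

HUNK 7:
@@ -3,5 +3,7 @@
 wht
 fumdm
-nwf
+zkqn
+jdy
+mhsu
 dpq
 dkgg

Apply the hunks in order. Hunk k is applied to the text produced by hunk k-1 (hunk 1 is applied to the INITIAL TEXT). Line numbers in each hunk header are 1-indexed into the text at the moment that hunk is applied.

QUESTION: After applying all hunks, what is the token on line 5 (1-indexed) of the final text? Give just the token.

Answer: zkqn

Derivation:
Hunk 1: at line 6 remove [sbg,dma] add [qlet,eldhz] -> 11 lines: yvmqa nspck wht fumdm drap cbz gtmd qlet eldhz bkx hmnlq
Hunk 2: at line 3 remove [drap,cbz,gtmd] add [odv,lqozg,yfiz] -> 11 lines: yvmqa nspck wht fumdm odv lqozg yfiz qlet eldhz bkx hmnlq
Hunk 3: at line 5 remove [yfiz,qlet] add [doaxe,crydb] -> 11 lines: yvmqa nspck wht fumdm odv lqozg doaxe crydb eldhz bkx hmnlq
Hunk 4: at line 4 remove [odv] add [nwf] -> 11 lines: yvmqa nspck wht fumdm nwf lqozg doaxe crydb eldhz bkx hmnlq
Hunk 5: at line 5 remove [doaxe,crydb] add [bget] -> 10 lines: yvmqa nspck wht fumdm nwf lqozg bget eldhz bkx hmnlq
Hunk 6: at line 5 remove [lqozg,bget,eldhz] add [dpq,dkgg,aca] -> 10 lines: yvmqa nspck wht fumdm nwf dpq dkgg aca bkx hmnlq
Hunk 7: at line 3 remove [nwf] add [zkqn,jdy,mhsu] -> 12 lines: yvmqa nspck wht fumdm zkqn jdy mhsu dpq dkgg aca bkx hmnlq
Final line 5: zkqn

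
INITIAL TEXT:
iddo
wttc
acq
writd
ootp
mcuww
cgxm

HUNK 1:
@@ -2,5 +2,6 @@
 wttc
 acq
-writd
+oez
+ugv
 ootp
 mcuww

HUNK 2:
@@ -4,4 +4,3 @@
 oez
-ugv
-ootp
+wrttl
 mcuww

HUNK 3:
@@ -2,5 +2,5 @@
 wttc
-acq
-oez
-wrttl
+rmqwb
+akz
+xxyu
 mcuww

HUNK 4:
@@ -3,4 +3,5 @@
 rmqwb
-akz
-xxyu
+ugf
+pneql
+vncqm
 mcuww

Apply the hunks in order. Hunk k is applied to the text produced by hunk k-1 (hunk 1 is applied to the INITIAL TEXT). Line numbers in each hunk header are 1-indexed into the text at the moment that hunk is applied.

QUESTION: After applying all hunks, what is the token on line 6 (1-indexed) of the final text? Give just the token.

Answer: vncqm

Derivation:
Hunk 1: at line 2 remove [writd] add [oez,ugv] -> 8 lines: iddo wttc acq oez ugv ootp mcuww cgxm
Hunk 2: at line 4 remove [ugv,ootp] add [wrttl] -> 7 lines: iddo wttc acq oez wrttl mcuww cgxm
Hunk 3: at line 2 remove [acq,oez,wrttl] add [rmqwb,akz,xxyu] -> 7 lines: iddo wttc rmqwb akz xxyu mcuww cgxm
Hunk 4: at line 3 remove [akz,xxyu] add [ugf,pneql,vncqm] -> 8 lines: iddo wttc rmqwb ugf pneql vncqm mcuww cgxm
Final line 6: vncqm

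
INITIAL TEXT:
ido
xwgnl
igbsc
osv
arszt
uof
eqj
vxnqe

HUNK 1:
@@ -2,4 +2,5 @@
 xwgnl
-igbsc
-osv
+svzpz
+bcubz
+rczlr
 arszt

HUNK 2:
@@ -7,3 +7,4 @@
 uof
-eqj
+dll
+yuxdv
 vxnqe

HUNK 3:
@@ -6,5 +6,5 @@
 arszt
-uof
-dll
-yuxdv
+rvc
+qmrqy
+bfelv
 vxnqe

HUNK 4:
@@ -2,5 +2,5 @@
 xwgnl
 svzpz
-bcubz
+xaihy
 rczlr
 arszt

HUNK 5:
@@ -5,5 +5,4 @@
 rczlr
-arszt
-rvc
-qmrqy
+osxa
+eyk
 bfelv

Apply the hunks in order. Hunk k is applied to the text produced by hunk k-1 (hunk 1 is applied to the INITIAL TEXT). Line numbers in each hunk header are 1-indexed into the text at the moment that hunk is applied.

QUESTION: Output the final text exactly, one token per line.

Hunk 1: at line 2 remove [igbsc,osv] add [svzpz,bcubz,rczlr] -> 9 lines: ido xwgnl svzpz bcubz rczlr arszt uof eqj vxnqe
Hunk 2: at line 7 remove [eqj] add [dll,yuxdv] -> 10 lines: ido xwgnl svzpz bcubz rczlr arszt uof dll yuxdv vxnqe
Hunk 3: at line 6 remove [uof,dll,yuxdv] add [rvc,qmrqy,bfelv] -> 10 lines: ido xwgnl svzpz bcubz rczlr arszt rvc qmrqy bfelv vxnqe
Hunk 4: at line 2 remove [bcubz] add [xaihy] -> 10 lines: ido xwgnl svzpz xaihy rczlr arszt rvc qmrqy bfelv vxnqe
Hunk 5: at line 5 remove [arszt,rvc,qmrqy] add [osxa,eyk] -> 9 lines: ido xwgnl svzpz xaihy rczlr osxa eyk bfelv vxnqe

Answer: ido
xwgnl
svzpz
xaihy
rczlr
osxa
eyk
bfelv
vxnqe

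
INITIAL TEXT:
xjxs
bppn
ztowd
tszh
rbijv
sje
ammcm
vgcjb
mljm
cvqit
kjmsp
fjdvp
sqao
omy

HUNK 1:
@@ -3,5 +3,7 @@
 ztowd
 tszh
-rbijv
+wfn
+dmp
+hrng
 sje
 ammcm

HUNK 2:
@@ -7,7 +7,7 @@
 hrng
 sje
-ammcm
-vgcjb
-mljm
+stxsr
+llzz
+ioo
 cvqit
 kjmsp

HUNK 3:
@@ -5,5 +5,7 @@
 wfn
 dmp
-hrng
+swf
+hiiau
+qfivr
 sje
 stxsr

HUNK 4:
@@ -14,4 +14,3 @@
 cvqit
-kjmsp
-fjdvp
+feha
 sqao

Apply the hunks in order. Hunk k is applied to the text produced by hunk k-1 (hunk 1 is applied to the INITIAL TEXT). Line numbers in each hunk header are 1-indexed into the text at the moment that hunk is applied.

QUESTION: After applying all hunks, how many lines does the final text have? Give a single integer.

Answer: 17

Derivation:
Hunk 1: at line 3 remove [rbijv] add [wfn,dmp,hrng] -> 16 lines: xjxs bppn ztowd tszh wfn dmp hrng sje ammcm vgcjb mljm cvqit kjmsp fjdvp sqao omy
Hunk 2: at line 7 remove [ammcm,vgcjb,mljm] add [stxsr,llzz,ioo] -> 16 lines: xjxs bppn ztowd tszh wfn dmp hrng sje stxsr llzz ioo cvqit kjmsp fjdvp sqao omy
Hunk 3: at line 5 remove [hrng] add [swf,hiiau,qfivr] -> 18 lines: xjxs bppn ztowd tszh wfn dmp swf hiiau qfivr sje stxsr llzz ioo cvqit kjmsp fjdvp sqao omy
Hunk 4: at line 14 remove [kjmsp,fjdvp] add [feha] -> 17 lines: xjxs bppn ztowd tszh wfn dmp swf hiiau qfivr sje stxsr llzz ioo cvqit feha sqao omy
Final line count: 17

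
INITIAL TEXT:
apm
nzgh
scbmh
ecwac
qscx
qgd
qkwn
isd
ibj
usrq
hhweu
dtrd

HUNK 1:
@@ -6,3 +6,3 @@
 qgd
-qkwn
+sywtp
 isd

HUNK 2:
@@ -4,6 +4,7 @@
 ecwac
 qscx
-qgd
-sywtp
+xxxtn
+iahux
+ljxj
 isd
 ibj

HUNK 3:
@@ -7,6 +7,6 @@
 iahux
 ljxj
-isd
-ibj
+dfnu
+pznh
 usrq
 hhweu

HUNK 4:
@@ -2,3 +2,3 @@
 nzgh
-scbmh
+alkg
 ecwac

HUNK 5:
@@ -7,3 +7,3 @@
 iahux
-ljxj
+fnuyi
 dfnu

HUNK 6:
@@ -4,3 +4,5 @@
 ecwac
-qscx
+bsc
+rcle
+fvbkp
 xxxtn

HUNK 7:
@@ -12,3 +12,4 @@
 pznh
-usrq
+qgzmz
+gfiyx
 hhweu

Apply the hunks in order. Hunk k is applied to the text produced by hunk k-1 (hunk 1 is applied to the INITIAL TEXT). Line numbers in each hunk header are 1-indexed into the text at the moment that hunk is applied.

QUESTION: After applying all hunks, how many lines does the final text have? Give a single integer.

Hunk 1: at line 6 remove [qkwn] add [sywtp] -> 12 lines: apm nzgh scbmh ecwac qscx qgd sywtp isd ibj usrq hhweu dtrd
Hunk 2: at line 4 remove [qgd,sywtp] add [xxxtn,iahux,ljxj] -> 13 lines: apm nzgh scbmh ecwac qscx xxxtn iahux ljxj isd ibj usrq hhweu dtrd
Hunk 3: at line 7 remove [isd,ibj] add [dfnu,pznh] -> 13 lines: apm nzgh scbmh ecwac qscx xxxtn iahux ljxj dfnu pznh usrq hhweu dtrd
Hunk 4: at line 2 remove [scbmh] add [alkg] -> 13 lines: apm nzgh alkg ecwac qscx xxxtn iahux ljxj dfnu pznh usrq hhweu dtrd
Hunk 5: at line 7 remove [ljxj] add [fnuyi] -> 13 lines: apm nzgh alkg ecwac qscx xxxtn iahux fnuyi dfnu pznh usrq hhweu dtrd
Hunk 6: at line 4 remove [qscx] add [bsc,rcle,fvbkp] -> 15 lines: apm nzgh alkg ecwac bsc rcle fvbkp xxxtn iahux fnuyi dfnu pznh usrq hhweu dtrd
Hunk 7: at line 12 remove [usrq] add [qgzmz,gfiyx] -> 16 lines: apm nzgh alkg ecwac bsc rcle fvbkp xxxtn iahux fnuyi dfnu pznh qgzmz gfiyx hhweu dtrd
Final line count: 16

Answer: 16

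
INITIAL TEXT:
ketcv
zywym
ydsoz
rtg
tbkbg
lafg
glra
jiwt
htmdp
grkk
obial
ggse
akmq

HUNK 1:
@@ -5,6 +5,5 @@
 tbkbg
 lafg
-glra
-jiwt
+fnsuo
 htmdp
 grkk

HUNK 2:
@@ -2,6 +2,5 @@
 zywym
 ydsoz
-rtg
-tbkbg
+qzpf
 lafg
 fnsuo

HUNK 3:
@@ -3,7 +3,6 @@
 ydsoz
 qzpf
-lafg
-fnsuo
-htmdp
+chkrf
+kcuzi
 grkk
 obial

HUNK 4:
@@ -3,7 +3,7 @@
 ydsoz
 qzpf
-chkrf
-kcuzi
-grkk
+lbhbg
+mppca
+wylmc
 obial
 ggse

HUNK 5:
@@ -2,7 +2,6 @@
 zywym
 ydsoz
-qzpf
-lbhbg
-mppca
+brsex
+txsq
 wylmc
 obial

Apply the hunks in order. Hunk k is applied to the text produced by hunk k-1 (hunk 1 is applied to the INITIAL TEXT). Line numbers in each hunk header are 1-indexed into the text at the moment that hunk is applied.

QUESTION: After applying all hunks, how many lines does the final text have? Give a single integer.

Answer: 9

Derivation:
Hunk 1: at line 5 remove [glra,jiwt] add [fnsuo] -> 12 lines: ketcv zywym ydsoz rtg tbkbg lafg fnsuo htmdp grkk obial ggse akmq
Hunk 2: at line 2 remove [rtg,tbkbg] add [qzpf] -> 11 lines: ketcv zywym ydsoz qzpf lafg fnsuo htmdp grkk obial ggse akmq
Hunk 3: at line 3 remove [lafg,fnsuo,htmdp] add [chkrf,kcuzi] -> 10 lines: ketcv zywym ydsoz qzpf chkrf kcuzi grkk obial ggse akmq
Hunk 4: at line 3 remove [chkrf,kcuzi,grkk] add [lbhbg,mppca,wylmc] -> 10 lines: ketcv zywym ydsoz qzpf lbhbg mppca wylmc obial ggse akmq
Hunk 5: at line 2 remove [qzpf,lbhbg,mppca] add [brsex,txsq] -> 9 lines: ketcv zywym ydsoz brsex txsq wylmc obial ggse akmq
Final line count: 9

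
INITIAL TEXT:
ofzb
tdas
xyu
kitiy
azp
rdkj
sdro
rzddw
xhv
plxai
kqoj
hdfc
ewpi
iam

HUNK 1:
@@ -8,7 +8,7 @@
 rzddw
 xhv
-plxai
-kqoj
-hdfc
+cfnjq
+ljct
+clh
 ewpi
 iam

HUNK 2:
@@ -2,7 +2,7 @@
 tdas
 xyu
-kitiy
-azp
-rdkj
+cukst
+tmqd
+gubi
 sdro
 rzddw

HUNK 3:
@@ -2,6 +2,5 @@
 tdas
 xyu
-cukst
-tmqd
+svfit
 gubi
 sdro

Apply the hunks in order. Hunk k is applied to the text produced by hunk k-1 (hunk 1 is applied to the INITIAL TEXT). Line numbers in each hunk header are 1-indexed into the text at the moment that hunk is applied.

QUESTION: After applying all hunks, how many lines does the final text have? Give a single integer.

Answer: 13

Derivation:
Hunk 1: at line 8 remove [plxai,kqoj,hdfc] add [cfnjq,ljct,clh] -> 14 lines: ofzb tdas xyu kitiy azp rdkj sdro rzddw xhv cfnjq ljct clh ewpi iam
Hunk 2: at line 2 remove [kitiy,azp,rdkj] add [cukst,tmqd,gubi] -> 14 lines: ofzb tdas xyu cukst tmqd gubi sdro rzddw xhv cfnjq ljct clh ewpi iam
Hunk 3: at line 2 remove [cukst,tmqd] add [svfit] -> 13 lines: ofzb tdas xyu svfit gubi sdro rzddw xhv cfnjq ljct clh ewpi iam
Final line count: 13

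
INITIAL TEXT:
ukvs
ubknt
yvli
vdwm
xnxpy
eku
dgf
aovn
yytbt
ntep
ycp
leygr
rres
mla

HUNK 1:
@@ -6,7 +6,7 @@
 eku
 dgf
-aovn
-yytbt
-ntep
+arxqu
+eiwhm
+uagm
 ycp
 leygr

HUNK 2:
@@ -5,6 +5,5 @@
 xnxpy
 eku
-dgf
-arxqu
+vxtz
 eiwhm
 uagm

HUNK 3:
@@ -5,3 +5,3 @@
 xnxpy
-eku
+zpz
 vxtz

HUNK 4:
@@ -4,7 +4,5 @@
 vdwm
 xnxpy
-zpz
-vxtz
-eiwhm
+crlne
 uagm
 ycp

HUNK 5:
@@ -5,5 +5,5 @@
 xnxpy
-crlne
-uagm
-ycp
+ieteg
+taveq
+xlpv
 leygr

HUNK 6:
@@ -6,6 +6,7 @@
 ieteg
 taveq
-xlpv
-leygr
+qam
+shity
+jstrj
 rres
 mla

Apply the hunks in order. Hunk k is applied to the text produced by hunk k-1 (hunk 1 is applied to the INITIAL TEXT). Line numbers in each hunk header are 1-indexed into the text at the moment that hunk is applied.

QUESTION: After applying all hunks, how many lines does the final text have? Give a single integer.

Hunk 1: at line 6 remove [aovn,yytbt,ntep] add [arxqu,eiwhm,uagm] -> 14 lines: ukvs ubknt yvli vdwm xnxpy eku dgf arxqu eiwhm uagm ycp leygr rres mla
Hunk 2: at line 5 remove [dgf,arxqu] add [vxtz] -> 13 lines: ukvs ubknt yvli vdwm xnxpy eku vxtz eiwhm uagm ycp leygr rres mla
Hunk 3: at line 5 remove [eku] add [zpz] -> 13 lines: ukvs ubknt yvli vdwm xnxpy zpz vxtz eiwhm uagm ycp leygr rres mla
Hunk 4: at line 4 remove [zpz,vxtz,eiwhm] add [crlne] -> 11 lines: ukvs ubknt yvli vdwm xnxpy crlne uagm ycp leygr rres mla
Hunk 5: at line 5 remove [crlne,uagm,ycp] add [ieteg,taveq,xlpv] -> 11 lines: ukvs ubknt yvli vdwm xnxpy ieteg taveq xlpv leygr rres mla
Hunk 6: at line 6 remove [xlpv,leygr] add [qam,shity,jstrj] -> 12 lines: ukvs ubknt yvli vdwm xnxpy ieteg taveq qam shity jstrj rres mla
Final line count: 12

Answer: 12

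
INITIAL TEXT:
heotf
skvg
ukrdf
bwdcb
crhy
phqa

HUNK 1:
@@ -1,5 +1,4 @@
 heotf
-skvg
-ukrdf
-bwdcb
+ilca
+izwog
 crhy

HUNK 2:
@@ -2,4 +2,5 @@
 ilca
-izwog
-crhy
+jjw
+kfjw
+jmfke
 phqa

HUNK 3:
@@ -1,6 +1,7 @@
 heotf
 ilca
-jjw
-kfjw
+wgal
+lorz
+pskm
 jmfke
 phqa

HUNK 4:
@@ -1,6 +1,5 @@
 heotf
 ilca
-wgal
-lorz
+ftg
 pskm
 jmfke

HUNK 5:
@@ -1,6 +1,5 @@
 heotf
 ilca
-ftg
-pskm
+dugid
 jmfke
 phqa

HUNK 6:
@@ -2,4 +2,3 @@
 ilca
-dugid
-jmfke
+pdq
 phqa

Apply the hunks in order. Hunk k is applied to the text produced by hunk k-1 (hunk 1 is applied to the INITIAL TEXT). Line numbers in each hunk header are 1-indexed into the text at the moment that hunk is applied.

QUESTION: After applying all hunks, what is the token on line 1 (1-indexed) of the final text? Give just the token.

Hunk 1: at line 1 remove [skvg,ukrdf,bwdcb] add [ilca,izwog] -> 5 lines: heotf ilca izwog crhy phqa
Hunk 2: at line 2 remove [izwog,crhy] add [jjw,kfjw,jmfke] -> 6 lines: heotf ilca jjw kfjw jmfke phqa
Hunk 3: at line 1 remove [jjw,kfjw] add [wgal,lorz,pskm] -> 7 lines: heotf ilca wgal lorz pskm jmfke phqa
Hunk 4: at line 1 remove [wgal,lorz] add [ftg] -> 6 lines: heotf ilca ftg pskm jmfke phqa
Hunk 5: at line 1 remove [ftg,pskm] add [dugid] -> 5 lines: heotf ilca dugid jmfke phqa
Hunk 6: at line 2 remove [dugid,jmfke] add [pdq] -> 4 lines: heotf ilca pdq phqa
Final line 1: heotf

Answer: heotf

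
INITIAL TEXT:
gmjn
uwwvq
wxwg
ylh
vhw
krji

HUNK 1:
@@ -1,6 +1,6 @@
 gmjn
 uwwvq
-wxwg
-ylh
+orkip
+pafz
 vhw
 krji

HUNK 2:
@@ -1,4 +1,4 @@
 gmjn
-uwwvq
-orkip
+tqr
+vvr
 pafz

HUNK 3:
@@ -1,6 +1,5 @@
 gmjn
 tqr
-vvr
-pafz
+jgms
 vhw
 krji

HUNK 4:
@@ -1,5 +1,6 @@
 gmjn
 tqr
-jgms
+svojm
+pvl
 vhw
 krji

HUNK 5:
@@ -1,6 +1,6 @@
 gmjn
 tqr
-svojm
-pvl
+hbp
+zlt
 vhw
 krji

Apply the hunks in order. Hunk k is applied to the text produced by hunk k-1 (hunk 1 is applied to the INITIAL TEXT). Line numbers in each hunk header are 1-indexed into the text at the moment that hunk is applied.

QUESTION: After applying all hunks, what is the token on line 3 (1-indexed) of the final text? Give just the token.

Hunk 1: at line 1 remove [wxwg,ylh] add [orkip,pafz] -> 6 lines: gmjn uwwvq orkip pafz vhw krji
Hunk 2: at line 1 remove [uwwvq,orkip] add [tqr,vvr] -> 6 lines: gmjn tqr vvr pafz vhw krji
Hunk 3: at line 1 remove [vvr,pafz] add [jgms] -> 5 lines: gmjn tqr jgms vhw krji
Hunk 4: at line 1 remove [jgms] add [svojm,pvl] -> 6 lines: gmjn tqr svojm pvl vhw krji
Hunk 5: at line 1 remove [svojm,pvl] add [hbp,zlt] -> 6 lines: gmjn tqr hbp zlt vhw krji
Final line 3: hbp

Answer: hbp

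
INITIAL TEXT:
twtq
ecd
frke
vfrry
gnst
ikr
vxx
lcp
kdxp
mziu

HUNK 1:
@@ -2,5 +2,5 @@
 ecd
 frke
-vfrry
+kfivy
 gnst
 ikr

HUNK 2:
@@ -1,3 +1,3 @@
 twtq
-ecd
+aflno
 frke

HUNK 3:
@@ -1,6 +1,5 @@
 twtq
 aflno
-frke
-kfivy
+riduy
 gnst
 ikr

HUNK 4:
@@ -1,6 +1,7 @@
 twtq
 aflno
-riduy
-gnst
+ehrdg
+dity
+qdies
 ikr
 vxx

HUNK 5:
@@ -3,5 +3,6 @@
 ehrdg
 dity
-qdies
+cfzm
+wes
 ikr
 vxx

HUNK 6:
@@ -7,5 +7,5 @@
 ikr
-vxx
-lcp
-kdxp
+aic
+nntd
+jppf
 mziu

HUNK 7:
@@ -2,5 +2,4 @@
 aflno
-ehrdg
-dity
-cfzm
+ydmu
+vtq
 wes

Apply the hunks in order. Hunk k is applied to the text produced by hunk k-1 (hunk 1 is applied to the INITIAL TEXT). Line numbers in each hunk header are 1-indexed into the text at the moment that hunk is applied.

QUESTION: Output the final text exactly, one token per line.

Answer: twtq
aflno
ydmu
vtq
wes
ikr
aic
nntd
jppf
mziu

Derivation:
Hunk 1: at line 2 remove [vfrry] add [kfivy] -> 10 lines: twtq ecd frke kfivy gnst ikr vxx lcp kdxp mziu
Hunk 2: at line 1 remove [ecd] add [aflno] -> 10 lines: twtq aflno frke kfivy gnst ikr vxx lcp kdxp mziu
Hunk 3: at line 1 remove [frke,kfivy] add [riduy] -> 9 lines: twtq aflno riduy gnst ikr vxx lcp kdxp mziu
Hunk 4: at line 1 remove [riduy,gnst] add [ehrdg,dity,qdies] -> 10 lines: twtq aflno ehrdg dity qdies ikr vxx lcp kdxp mziu
Hunk 5: at line 3 remove [qdies] add [cfzm,wes] -> 11 lines: twtq aflno ehrdg dity cfzm wes ikr vxx lcp kdxp mziu
Hunk 6: at line 7 remove [vxx,lcp,kdxp] add [aic,nntd,jppf] -> 11 lines: twtq aflno ehrdg dity cfzm wes ikr aic nntd jppf mziu
Hunk 7: at line 2 remove [ehrdg,dity,cfzm] add [ydmu,vtq] -> 10 lines: twtq aflno ydmu vtq wes ikr aic nntd jppf mziu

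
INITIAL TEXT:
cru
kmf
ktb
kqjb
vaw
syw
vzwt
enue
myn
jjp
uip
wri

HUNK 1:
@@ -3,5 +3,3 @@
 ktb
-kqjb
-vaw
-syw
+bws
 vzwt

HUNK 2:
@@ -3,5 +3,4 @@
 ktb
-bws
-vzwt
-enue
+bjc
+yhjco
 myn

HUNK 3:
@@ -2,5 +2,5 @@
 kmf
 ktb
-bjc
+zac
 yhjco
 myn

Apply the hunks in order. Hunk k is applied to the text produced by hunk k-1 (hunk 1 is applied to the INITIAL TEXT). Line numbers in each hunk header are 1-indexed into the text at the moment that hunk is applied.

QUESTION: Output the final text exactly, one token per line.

Answer: cru
kmf
ktb
zac
yhjco
myn
jjp
uip
wri

Derivation:
Hunk 1: at line 3 remove [kqjb,vaw,syw] add [bws] -> 10 lines: cru kmf ktb bws vzwt enue myn jjp uip wri
Hunk 2: at line 3 remove [bws,vzwt,enue] add [bjc,yhjco] -> 9 lines: cru kmf ktb bjc yhjco myn jjp uip wri
Hunk 3: at line 2 remove [bjc] add [zac] -> 9 lines: cru kmf ktb zac yhjco myn jjp uip wri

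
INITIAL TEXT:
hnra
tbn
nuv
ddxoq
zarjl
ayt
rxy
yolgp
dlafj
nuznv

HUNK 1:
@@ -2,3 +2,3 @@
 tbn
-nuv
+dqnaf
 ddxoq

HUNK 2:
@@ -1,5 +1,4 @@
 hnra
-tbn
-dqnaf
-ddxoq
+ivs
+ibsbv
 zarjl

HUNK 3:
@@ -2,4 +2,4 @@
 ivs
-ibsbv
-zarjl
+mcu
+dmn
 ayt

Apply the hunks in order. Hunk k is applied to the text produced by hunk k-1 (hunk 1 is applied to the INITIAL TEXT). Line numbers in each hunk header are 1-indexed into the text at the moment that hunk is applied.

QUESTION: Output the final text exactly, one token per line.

Hunk 1: at line 2 remove [nuv] add [dqnaf] -> 10 lines: hnra tbn dqnaf ddxoq zarjl ayt rxy yolgp dlafj nuznv
Hunk 2: at line 1 remove [tbn,dqnaf,ddxoq] add [ivs,ibsbv] -> 9 lines: hnra ivs ibsbv zarjl ayt rxy yolgp dlafj nuznv
Hunk 3: at line 2 remove [ibsbv,zarjl] add [mcu,dmn] -> 9 lines: hnra ivs mcu dmn ayt rxy yolgp dlafj nuznv

Answer: hnra
ivs
mcu
dmn
ayt
rxy
yolgp
dlafj
nuznv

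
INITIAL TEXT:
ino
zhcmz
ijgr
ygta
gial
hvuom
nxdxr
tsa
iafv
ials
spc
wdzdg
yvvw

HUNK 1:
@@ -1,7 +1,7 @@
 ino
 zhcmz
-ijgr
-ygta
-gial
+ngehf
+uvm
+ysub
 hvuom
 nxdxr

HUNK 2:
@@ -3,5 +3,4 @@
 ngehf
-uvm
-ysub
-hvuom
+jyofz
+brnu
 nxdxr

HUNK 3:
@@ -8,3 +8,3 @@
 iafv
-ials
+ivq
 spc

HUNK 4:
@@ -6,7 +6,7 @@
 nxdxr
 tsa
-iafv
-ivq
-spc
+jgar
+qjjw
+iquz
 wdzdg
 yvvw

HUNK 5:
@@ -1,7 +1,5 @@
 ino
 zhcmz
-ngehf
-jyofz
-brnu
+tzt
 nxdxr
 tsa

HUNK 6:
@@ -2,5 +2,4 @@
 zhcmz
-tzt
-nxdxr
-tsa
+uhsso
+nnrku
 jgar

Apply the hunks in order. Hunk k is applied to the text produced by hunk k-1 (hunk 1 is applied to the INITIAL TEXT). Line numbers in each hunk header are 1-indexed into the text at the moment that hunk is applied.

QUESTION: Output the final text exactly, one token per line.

Answer: ino
zhcmz
uhsso
nnrku
jgar
qjjw
iquz
wdzdg
yvvw

Derivation:
Hunk 1: at line 1 remove [ijgr,ygta,gial] add [ngehf,uvm,ysub] -> 13 lines: ino zhcmz ngehf uvm ysub hvuom nxdxr tsa iafv ials spc wdzdg yvvw
Hunk 2: at line 3 remove [uvm,ysub,hvuom] add [jyofz,brnu] -> 12 lines: ino zhcmz ngehf jyofz brnu nxdxr tsa iafv ials spc wdzdg yvvw
Hunk 3: at line 8 remove [ials] add [ivq] -> 12 lines: ino zhcmz ngehf jyofz brnu nxdxr tsa iafv ivq spc wdzdg yvvw
Hunk 4: at line 6 remove [iafv,ivq,spc] add [jgar,qjjw,iquz] -> 12 lines: ino zhcmz ngehf jyofz brnu nxdxr tsa jgar qjjw iquz wdzdg yvvw
Hunk 5: at line 1 remove [ngehf,jyofz,brnu] add [tzt] -> 10 lines: ino zhcmz tzt nxdxr tsa jgar qjjw iquz wdzdg yvvw
Hunk 6: at line 2 remove [tzt,nxdxr,tsa] add [uhsso,nnrku] -> 9 lines: ino zhcmz uhsso nnrku jgar qjjw iquz wdzdg yvvw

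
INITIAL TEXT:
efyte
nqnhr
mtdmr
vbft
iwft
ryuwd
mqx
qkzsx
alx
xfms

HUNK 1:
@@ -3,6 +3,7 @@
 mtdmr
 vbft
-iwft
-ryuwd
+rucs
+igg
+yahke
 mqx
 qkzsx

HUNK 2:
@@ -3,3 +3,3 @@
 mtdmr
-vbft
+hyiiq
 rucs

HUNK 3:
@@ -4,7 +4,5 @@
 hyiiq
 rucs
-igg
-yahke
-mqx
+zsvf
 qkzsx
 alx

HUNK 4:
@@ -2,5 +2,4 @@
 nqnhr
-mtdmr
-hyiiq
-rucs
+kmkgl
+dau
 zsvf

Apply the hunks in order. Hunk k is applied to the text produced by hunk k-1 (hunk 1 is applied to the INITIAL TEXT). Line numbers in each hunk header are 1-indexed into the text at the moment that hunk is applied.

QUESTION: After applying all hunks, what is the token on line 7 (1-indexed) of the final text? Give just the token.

Hunk 1: at line 3 remove [iwft,ryuwd] add [rucs,igg,yahke] -> 11 lines: efyte nqnhr mtdmr vbft rucs igg yahke mqx qkzsx alx xfms
Hunk 2: at line 3 remove [vbft] add [hyiiq] -> 11 lines: efyte nqnhr mtdmr hyiiq rucs igg yahke mqx qkzsx alx xfms
Hunk 3: at line 4 remove [igg,yahke,mqx] add [zsvf] -> 9 lines: efyte nqnhr mtdmr hyiiq rucs zsvf qkzsx alx xfms
Hunk 4: at line 2 remove [mtdmr,hyiiq,rucs] add [kmkgl,dau] -> 8 lines: efyte nqnhr kmkgl dau zsvf qkzsx alx xfms
Final line 7: alx

Answer: alx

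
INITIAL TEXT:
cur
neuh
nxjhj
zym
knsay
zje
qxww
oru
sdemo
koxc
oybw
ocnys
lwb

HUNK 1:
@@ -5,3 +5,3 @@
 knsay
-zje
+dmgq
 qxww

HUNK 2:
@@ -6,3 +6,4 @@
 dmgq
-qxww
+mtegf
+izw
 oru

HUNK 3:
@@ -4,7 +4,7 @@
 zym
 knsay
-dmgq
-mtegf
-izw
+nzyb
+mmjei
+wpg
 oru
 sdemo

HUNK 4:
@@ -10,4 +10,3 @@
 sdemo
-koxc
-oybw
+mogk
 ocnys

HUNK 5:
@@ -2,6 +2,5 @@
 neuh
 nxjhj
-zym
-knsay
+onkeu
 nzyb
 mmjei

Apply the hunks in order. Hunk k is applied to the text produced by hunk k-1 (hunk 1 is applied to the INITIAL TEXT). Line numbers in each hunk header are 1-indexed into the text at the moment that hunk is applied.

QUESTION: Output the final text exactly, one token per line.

Answer: cur
neuh
nxjhj
onkeu
nzyb
mmjei
wpg
oru
sdemo
mogk
ocnys
lwb

Derivation:
Hunk 1: at line 5 remove [zje] add [dmgq] -> 13 lines: cur neuh nxjhj zym knsay dmgq qxww oru sdemo koxc oybw ocnys lwb
Hunk 2: at line 6 remove [qxww] add [mtegf,izw] -> 14 lines: cur neuh nxjhj zym knsay dmgq mtegf izw oru sdemo koxc oybw ocnys lwb
Hunk 3: at line 4 remove [dmgq,mtegf,izw] add [nzyb,mmjei,wpg] -> 14 lines: cur neuh nxjhj zym knsay nzyb mmjei wpg oru sdemo koxc oybw ocnys lwb
Hunk 4: at line 10 remove [koxc,oybw] add [mogk] -> 13 lines: cur neuh nxjhj zym knsay nzyb mmjei wpg oru sdemo mogk ocnys lwb
Hunk 5: at line 2 remove [zym,knsay] add [onkeu] -> 12 lines: cur neuh nxjhj onkeu nzyb mmjei wpg oru sdemo mogk ocnys lwb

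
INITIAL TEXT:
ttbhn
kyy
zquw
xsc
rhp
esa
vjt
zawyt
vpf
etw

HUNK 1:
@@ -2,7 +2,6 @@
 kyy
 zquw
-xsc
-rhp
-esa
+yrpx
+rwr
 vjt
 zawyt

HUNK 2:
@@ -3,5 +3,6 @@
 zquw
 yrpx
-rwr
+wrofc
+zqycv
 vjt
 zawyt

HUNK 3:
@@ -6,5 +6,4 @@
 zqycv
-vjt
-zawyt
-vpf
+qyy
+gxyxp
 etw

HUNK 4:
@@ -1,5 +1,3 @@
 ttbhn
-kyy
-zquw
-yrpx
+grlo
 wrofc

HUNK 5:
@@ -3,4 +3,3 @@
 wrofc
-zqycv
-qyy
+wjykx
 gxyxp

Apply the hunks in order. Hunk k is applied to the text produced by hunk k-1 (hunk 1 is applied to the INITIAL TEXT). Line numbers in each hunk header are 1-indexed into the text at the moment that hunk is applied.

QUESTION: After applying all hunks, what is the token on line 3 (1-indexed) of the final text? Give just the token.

Hunk 1: at line 2 remove [xsc,rhp,esa] add [yrpx,rwr] -> 9 lines: ttbhn kyy zquw yrpx rwr vjt zawyt vpf etw
Hunk 2: at line 3 remove [rwr] add [wrofc,zqycv] -> 10 lines: ttbhn kyy zquw yrpx wrofc zqycv vjt zawyt vpf etw
Hunk 3: at line 6 remove [vjt,zawyt,vpf] add [qyy,gxyxp] -> 9 lines: ttbhn kyy zquw yrpx wrofc zqycv qyy gxyxp etw
Hunk 4: at line 1 remove [kyy,zquw,yrpx] add [grlo] -> 7 lines: ttbhn grlo wrofc zqycv qyy gxyxp etw
Hunk 5: at line 3 remove [zqycv,qyy] add [wjykx] -> 6 lines: ttbhn grlo wrofc wjykx gxyxp etw
Final line 3: wrofc

Answer: wrofc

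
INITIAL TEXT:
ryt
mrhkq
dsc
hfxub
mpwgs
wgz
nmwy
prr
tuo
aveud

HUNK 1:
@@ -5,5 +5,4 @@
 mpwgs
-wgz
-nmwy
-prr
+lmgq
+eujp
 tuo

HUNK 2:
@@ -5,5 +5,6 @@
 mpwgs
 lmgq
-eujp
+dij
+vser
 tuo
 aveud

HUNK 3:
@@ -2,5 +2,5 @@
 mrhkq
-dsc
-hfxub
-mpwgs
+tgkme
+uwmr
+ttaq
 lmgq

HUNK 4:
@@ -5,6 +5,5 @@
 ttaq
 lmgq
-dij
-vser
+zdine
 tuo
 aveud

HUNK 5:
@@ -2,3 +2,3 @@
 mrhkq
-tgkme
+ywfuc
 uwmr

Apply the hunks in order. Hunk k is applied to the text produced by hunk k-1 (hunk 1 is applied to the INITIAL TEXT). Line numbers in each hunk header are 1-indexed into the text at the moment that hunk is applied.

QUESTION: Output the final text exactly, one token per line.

Hunk 1: at line 5 remove [wgz,nmwy,prr] add [lmgq,eujp] -> 9 lines: ryt mrhkq dsc hfxub mpwgs lmgq eujp tuo aveud
Hunk 2: at line 5 remove [eujp] add [dij,vser] -> 10 lines: ryt mrhkq dsc hfxub mpwgs lmgq dij vser tuo aveud
Hunk 3: at line 2 remove [dsc,hfxub,mpwgs] add [tgkme,uwmr,ttaq] -> 10 lines: ryt mrhkq tgkme uwmr ttaq lmgq dij vser tuo aveud
Hunk 4: at line 5 remove [dij,vser] add [zdine] -> 9 lines: ryt mrhkq tgkme uwmr ttaq lmgq zdine tuo aveud
Hunk 5: at line 2 remove [tgkme] add [ywfuc] -> 9 lines: ryt mrhkq ywfuc uwmr ttaq lmgq zdine tuo aveud

Answer: ryt
mrhkq
ywfuc
uwmr
ttaq
lmgq
zdine
tuo
aveud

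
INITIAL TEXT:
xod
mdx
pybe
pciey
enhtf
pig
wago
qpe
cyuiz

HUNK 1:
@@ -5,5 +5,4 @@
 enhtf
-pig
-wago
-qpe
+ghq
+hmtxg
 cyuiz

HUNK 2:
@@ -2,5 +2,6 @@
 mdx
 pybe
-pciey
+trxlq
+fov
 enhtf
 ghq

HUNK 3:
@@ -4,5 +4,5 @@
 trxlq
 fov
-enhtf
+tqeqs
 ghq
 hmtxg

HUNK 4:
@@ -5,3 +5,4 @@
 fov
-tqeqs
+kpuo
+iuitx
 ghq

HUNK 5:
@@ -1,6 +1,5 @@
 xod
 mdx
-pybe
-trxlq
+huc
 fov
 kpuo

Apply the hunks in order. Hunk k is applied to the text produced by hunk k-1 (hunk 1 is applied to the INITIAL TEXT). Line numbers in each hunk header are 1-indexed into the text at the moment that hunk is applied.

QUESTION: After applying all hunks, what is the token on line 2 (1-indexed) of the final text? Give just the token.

Answer: mdx

Derivation:
Hunk 1: at line 5 remove [pig,wago,qpe] add [ghq,hmtxg] -> 8 lines: xod mdx pybe pciey enhtf ghq hmtxg cyuiz
Hunk 2: at line 2 remove [pciey] add [trxlq,fov] -> 9 lines: xod mdx pybe trxlq fov enhtf ghq hmtxg cyuiz
Hunk 3: at line 4 remove [enhtf] add [tqeqs] -> 9 lines: xod mdx pybe trxlq fov tqeqs ghq hmtxg cyuiz
Hunk 4: at line 5 remove [tqeqs] add [kpuo,iuitx] -> 10 lines: xod mdx pybe trxlq fov kpuo iuitx ghq hmtxg cyuiz
Hunk 5: at line 1 remove [pybe,trxlq] add [huc] -> 9 lines: xod mdx huc fov kpuo iuitx ghq hmtxg cyuiz
Final line 2: mdx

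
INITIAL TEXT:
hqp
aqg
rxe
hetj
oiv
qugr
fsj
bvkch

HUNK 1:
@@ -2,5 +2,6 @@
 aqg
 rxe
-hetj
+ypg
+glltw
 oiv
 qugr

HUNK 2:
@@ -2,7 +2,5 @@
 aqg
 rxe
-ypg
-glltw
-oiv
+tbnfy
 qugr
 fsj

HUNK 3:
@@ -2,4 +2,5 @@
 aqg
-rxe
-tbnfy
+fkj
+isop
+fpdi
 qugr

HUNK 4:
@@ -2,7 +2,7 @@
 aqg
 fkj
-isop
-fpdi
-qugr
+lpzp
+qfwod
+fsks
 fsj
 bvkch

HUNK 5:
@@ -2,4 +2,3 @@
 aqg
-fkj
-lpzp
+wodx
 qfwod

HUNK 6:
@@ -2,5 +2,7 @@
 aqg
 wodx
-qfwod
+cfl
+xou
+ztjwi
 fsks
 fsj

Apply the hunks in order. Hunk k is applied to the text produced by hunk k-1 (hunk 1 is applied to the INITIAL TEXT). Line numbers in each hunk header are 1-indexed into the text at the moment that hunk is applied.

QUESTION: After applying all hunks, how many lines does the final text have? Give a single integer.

Answer: 9

Derivation:
Hunk 1: at line 2 remove [hetj] add [ypg,glltw] -> 9 lines: hqp aqg rxe ypg glltw oiv qugr fsj bvkch
Hunk 2: at line 2 remove [ypg,glltw,oiv] add [tbnfy] -> 7 lines: hqp aqg rxe tbnfy qugr fsj bvkch
Hunk 3: at line 2 remove [rxe,tbnfy] add [fkj,isop,fpdi] -> 8 lines: hqp aqg fkj isop fpdi qugr fsj bvkch
Hunk 4: at line 2 remove [isop,fpdi,qugr] add [lpzp,qfwod,fsks] -> 8 lines: hqp aqg fkj lpzp qfwod fsks fsj bvkch
Hunk 5: at line 2 remove [fkj,lpzp] add [wodx] -> 7 lines: hqp aqg wodx qfwod fsks fsj bvkch
Hunk 6: at line 2 remove [qfwod] add [cfl,xou,ztjwi] -> 9 lines: hqp aqg wodx cfl xou ztjwi fsks fsj bvkch
Final line count: 9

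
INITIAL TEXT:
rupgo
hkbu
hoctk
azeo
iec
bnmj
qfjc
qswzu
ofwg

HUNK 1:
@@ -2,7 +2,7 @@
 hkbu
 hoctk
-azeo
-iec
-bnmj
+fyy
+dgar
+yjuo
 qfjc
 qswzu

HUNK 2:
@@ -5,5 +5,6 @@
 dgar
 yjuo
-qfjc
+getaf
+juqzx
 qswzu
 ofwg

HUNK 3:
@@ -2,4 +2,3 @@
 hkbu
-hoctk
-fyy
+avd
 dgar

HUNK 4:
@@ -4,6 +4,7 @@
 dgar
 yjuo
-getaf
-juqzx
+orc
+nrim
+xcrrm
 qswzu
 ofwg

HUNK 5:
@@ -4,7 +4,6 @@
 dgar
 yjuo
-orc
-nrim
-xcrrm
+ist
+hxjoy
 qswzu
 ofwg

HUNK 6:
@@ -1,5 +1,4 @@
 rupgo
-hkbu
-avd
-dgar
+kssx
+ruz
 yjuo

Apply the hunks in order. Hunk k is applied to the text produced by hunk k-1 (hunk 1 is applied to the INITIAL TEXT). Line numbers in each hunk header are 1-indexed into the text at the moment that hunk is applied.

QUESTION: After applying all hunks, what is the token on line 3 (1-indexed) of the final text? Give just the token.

Hunk 1: at line 2 remove [azeo,iec,bnmj] add [fyy,dgar,yjuo] -> 9 lines: rupgo hkbu hoctk fyy dgar yjuo qfjc qswzu ofwg
Hunk 2: at line 5 remove [qfjc] add [getaf,juqzx] -> 10 lines: rupgo hkbu hoctk fyy dgar yjuo getaf juqzx qswzu ofwg
Hunk 3: at line 2 remove [hoctk,fyy] add [avd] -> 9 lines: rupgo hkbu avd dgar yjuo getaf juqzx qswzu ofwg
Hunk 4: at line 4 remove [getaf,juqzx] add [orc,nrim,xcrrm] -> 10 lines: rupgo hkbu avd dgar yjuo orc nrim xcrrm qswzu ofwg
Hunk 5: at line 4 remove [orc,nrim,xcrrm] add [ist,hxjoy] -> 9 lines: rupgo hkbu avd dgar yjuo ist hxjoy qswzu ofwg
Hunk 6: at line 1 remove [hkbu,avd,dgar] add [kssx,ruz] -> 8 lines: rupgo kssx ruz yjuo ist hxjoy qswzu ofwg
Final line 3: ruz

Answer: ruz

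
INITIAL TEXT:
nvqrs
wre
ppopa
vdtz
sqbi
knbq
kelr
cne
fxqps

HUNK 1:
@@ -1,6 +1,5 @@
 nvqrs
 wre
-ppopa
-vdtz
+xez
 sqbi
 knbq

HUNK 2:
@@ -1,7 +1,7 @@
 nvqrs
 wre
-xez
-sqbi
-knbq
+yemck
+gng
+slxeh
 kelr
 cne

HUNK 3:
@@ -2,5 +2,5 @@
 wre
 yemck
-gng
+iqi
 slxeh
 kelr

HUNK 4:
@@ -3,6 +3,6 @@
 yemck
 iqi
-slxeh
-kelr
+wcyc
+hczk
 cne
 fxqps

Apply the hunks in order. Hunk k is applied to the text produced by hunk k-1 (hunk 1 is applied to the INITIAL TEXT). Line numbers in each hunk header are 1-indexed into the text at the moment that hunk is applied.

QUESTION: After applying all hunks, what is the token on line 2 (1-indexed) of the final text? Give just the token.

Answer: wre

Derivation:
Hunk 1: at line 1 remove [ppopa,vdtz] add [xez] -> 8 lines: nvqrs wre xez sqbi knbq kelr cne fxqps
Hunk 2: at line 1 remove [xez,sqbi,knbq] add [yemck,gng,slxeh] -> 8 lines: nvqrs wre yemck gng slxeh kelr cne fxqps
Hunk 3: at line 2 remove [gng] add [iqi] -> 8 lines: nvqrs wre yemck iqi slxeh kelr cne fxqps
Hunk 4: at line 3 remove [slxeh,kelr] add [wcyc,hczk] -> 8 lines: nvqrs wre yemck iqi wcyc hczk cne fxqps
Final line 2: wre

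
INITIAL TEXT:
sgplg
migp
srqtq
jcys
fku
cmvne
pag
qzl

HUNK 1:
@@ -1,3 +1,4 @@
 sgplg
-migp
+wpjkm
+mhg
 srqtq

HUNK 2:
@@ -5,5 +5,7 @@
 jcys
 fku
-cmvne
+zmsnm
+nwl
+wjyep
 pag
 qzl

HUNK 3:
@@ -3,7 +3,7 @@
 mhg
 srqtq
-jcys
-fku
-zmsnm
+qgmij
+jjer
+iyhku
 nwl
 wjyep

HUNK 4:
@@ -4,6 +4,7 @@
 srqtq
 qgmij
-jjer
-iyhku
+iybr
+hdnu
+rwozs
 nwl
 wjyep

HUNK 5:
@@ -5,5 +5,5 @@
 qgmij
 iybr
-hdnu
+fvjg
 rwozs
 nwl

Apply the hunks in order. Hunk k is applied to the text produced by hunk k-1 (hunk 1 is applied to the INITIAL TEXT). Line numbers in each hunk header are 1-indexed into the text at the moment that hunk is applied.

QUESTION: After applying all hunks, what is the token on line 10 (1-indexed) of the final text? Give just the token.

Answer: wjyep

Derivation:
Hunk 1: at line 1 remove [migp] add [wpjkm,mhg] -> 9 lines: sgplg wpjkm mhg srqtq jcys fku cmvne pag qzl
Hunk 2: at line 5 remove [cmvne] add [zmsnm,nwl,wjyep] -> 11 lines: sgplg wpjkm mhg srqtq jcys fku zmsnm nwl wjyep pag qzl
Hunk 3: at line 3 remove [jcys,fku,zmsnm] add [qgmij,jjer,iyhku] -> 11 lines: sgplg wpjkm mhg srqtq qgmij jjer iyhku nwl wjyep pag qzl
Hunk 4: at line 4 remove [jjer,iyhku] add [iybr,hdnu,rwozs] -> 12 lines: sgplg wpjkm mhg srqtq qgmij iybr hdnu rwozs nwl wjyep pag qzl
Hunk 5: at line 5 remove [hdnu] add [fvjg] -> 12 lines: sgplg wpjkm mhg srqtq qgmij iybr fvjg rwozs nwl wjyep pag qzl
Final line 10: wjyep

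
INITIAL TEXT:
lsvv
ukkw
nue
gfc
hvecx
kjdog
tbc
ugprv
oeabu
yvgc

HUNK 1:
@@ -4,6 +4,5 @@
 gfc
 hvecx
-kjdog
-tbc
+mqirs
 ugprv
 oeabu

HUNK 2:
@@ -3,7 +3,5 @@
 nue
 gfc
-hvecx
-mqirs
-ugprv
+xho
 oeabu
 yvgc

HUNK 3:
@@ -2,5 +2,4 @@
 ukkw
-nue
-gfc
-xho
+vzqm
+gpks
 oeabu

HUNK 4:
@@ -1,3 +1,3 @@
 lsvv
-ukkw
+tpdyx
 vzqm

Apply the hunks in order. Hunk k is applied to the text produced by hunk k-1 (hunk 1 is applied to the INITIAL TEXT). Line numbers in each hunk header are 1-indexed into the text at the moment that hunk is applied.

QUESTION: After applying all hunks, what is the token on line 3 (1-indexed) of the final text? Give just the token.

Answer: vzqm

Derivation:
Hunk 1: at line 4 remove [kjdog,tbc] add [mqirs] -> 9 lines: lsvv ukkw nue gfc hvecx mqirs ugprv oeabu yvgc
Hunk 2: at line 3 remove [hvecx,mqirs,ugprv] add [xho] -> 7 lines: lsvv ukkw nue gfc xho oeabu yvgc
Hunk 3: at line 2 remove [nue,gfc,xho] add [vzqm,gpks] -> 6 lines: lsvv ukkw vzqm gpks oeabu yvgc
Hunk 4: at line 1 remove [ukkw] add [tpdyx] -> 6 lines: lsvv tpdyx vzqm gpks oeabu yvgc
Final line 3: vzqm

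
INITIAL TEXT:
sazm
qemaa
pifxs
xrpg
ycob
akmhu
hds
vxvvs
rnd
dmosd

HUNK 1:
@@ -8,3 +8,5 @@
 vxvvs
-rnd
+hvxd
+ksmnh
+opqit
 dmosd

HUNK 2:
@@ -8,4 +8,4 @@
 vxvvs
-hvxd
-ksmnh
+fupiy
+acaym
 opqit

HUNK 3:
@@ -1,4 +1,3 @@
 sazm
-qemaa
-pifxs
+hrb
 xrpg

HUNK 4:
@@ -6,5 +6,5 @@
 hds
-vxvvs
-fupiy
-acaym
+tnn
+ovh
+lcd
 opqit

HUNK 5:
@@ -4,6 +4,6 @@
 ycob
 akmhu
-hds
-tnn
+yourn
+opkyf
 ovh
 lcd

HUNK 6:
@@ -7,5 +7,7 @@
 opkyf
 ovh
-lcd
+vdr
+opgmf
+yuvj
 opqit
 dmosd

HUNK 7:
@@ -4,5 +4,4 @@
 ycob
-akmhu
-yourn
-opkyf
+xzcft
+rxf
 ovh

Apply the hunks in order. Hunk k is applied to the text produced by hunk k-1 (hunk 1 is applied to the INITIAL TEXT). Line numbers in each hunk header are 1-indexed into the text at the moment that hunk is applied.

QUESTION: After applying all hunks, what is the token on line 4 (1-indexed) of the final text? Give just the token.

Hunk 1: at line 8 remove [rnd] add [hvxd,ksmnh,opqit] -> 12 lines: sazm qemaa pifxs xrpg ycob akmhu hds vxvvs hvxd ksmnh opqit dmosd
Hunk 2: at line 8 remove [hvxd,ksmnh] add [fupiy,acaym] -> 12 lines: sazm qemaa pifxs xrpg ycob akmhu hds vxvvs fupiy acaym opqit dmosd
Hunk 3: at line 1 remove [qemaa,pifxs] add [hrb] -> 11 lines: sazm hrb xrpg ycob akmhu hds vxvvs fupiy acaym opqit dmosd
Hunk 4: at line 6 remove [vxvvs,fupiy,acaym] add [tnn,ovh,lcd] -> 11 lines: sazm hrb xrpg ycob akmhu hds tnn ovh lcd opqit dmosd
Hunk 5: at line 4 remove [hds,tnn] add [yourn,opkyf] -> 11 lines: sazm hrb xrpg ycob akmhu yourn opkyf ovh lcd opqit dmosd
Hunk 6: at line 7 remove [lcd] add [vdr,opgmf,yuvj] -> 13 lines: sazm hrb xrpg ycob akmhu yourn opkyf ovh vdr opgmf yuvj opqit dmosd
Hunk 7: at line 4 remove [akmhu,yourn,opkyf] add [xzcft,rxf] -> 12 lines: sazm hrb xrpg ycob xzcft rxf ovh vdr opgmf yuvj opqit dmosd
Final line 4: ycob

Answer: ycob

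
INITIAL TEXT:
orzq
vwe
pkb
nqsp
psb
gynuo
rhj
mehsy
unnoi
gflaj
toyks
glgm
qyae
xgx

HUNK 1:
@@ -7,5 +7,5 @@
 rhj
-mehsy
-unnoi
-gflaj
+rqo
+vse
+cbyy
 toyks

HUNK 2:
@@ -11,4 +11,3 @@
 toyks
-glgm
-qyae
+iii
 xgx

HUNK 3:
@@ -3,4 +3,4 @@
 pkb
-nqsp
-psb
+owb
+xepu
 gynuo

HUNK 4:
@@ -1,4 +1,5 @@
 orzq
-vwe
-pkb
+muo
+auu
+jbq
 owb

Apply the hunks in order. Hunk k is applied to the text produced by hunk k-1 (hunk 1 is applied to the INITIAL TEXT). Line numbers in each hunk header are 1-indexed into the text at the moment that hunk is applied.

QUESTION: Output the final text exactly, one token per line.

Answer: orzq
muo
auu
jbq
owb
xepu
gynuo
rhj
rqo
vse
cbyy
toyks
iii
xgx

Derivation:
Hunk 1: at line 7 remove [mehsy,unnoi,gflaj] add [rqo,vse,cbyy] -> 14 lines: orzq vwe pkb nqsp psb gynuo rhj rqo vse cbyy toyks glgm qyae xgx
Hunk 2: at line 11 remove [glgm,qyae] add [iii] -> 13 lines: orzq vwe pkb nqsp psb gynuo rhj rqo vse cbyy toyks iii xgx
Hunk 3: at line 3 remove [nqsp,psb] add [owb,xepu] -> 13 lines: orzq vwe pkb owb xepu gynuo rhj rqo vse cbyy toyks iii xgx
Hunk 4: at line 1 remove [vwe,pkb] add [muo,auu,jbq] -> 14 lines: orzq muo auu jbq owb xepu gynuo rhj rqo vse cbyy toyks iii xgx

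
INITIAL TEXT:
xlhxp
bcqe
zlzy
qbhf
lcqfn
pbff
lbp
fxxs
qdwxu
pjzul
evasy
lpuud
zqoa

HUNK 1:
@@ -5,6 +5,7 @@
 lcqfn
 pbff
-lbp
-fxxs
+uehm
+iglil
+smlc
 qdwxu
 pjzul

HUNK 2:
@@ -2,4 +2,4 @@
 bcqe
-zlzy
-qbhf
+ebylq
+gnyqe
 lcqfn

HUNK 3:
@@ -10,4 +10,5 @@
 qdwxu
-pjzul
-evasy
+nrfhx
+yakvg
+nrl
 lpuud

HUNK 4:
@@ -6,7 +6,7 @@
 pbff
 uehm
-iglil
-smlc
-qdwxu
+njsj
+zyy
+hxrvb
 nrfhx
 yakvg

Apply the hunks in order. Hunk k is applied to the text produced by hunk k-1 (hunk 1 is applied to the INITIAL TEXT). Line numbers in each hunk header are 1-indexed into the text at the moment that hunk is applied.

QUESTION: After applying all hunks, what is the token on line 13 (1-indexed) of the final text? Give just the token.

Answer: nrl

Derivation:
Hunk 1: at line 5 remove [lbp,fxxs] add [uehm,iglil,smlc] -> 14 lines: xlhxp bcqe zlzy qbhf lcqfn pbff uehm iglil smlc qdwxu pjzul evasy lpuud zqoa
Hunk 2: at line 2 remove [zlzy,qbhf] add [ebylq,gnyqe] -> 14 lines: xlhxp bcqe ebylq gnyqe lcqfn pbff uehm iglil smlc qdwxu pjzul evasy lpuud zqoa
Hunk 3: at line 10 remove [pjzul,evasy] add [nrfhx,yakvg,nrl] -> 15 lines: xlhxp bcqe ebylq gnyqe lcqfn pbff uehm iglil smlc qdwxu nrfhx yakvg nrl lpuud zqoa
Hunk 4: at line 6 remove [iglil,smlc,qdwxu] add [njsj,zyy,hxrvb] -> 15 lines: xlhxp bcqe ebylq gnyqe lcqfn pbff uehm njsj zyy hxrvb nrfhx yakvg nrl lpuud zqoa
Final line 13: nrl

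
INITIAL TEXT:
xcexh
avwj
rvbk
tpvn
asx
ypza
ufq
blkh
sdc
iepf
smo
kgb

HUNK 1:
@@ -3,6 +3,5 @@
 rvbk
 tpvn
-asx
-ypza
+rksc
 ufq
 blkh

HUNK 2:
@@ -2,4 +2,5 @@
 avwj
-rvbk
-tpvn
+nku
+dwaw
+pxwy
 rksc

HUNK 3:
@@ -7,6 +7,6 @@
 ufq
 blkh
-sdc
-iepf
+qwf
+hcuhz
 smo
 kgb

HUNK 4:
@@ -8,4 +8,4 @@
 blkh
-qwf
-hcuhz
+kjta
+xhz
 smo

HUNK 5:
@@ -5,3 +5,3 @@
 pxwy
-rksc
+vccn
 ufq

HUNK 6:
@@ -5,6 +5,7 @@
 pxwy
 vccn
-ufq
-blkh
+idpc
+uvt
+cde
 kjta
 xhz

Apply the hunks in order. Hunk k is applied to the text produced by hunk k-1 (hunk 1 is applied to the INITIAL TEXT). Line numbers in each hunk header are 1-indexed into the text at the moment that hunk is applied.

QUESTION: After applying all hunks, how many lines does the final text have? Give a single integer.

Hunk 1: at line 3 remove [asx,ypza] add [rksc] -> 11 lines: xcexh avwj rvbk tpvn rksc ufq blkh sdc iepf smo kgb
Hunk 2: at line 2 remove [rvbk,tpvn] add [nku,dwaw,pxwy] -> 12 lines: xcexh avwj nku dwaw pxwy rksc ufq blkh sdc iepf smo kgb
Hunk 3: at line 7 remove [sdc,iepf] add [qwf,hcuhz] -> 12 lines: xcexh avwj nku dwaw pxwy rksc ufq blkh qwf hcuhz smo kgb
Hunk 4: at line 8 remove [qwf,hcuhz] add [kjta,xhz] -> 12 lines: xcexh avwj nku dwaw pxwy rksc ufq blkh kjta xhz smo kgb
Hunk 5: at line 5 remove [rksc] add [vccn] -> 12 lines: xcexh avwj nku dwaw pxwy vccn ufq blkh kjta xhz smo kgb
Hunk 6: at line 5 remove [ufq,blkh] add [idpc,uvt,cde] -> 13 lines: xcexh avwj nku dwaw pxwy vccn idpc uvt cde kjta xhz smo kgb
Final line count: 13

Answer: 13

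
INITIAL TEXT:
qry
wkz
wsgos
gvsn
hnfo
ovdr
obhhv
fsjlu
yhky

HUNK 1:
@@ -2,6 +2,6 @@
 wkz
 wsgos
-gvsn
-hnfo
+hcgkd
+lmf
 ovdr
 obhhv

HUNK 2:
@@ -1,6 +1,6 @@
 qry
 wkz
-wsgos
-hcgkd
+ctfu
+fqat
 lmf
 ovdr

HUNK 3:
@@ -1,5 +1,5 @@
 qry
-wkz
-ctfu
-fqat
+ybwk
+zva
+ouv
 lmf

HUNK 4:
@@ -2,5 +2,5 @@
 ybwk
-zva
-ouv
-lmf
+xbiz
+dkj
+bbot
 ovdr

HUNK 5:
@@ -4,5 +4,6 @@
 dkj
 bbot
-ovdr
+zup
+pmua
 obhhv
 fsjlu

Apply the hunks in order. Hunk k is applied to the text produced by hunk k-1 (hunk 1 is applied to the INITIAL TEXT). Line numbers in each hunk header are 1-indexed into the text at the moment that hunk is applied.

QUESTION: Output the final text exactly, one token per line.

Answer: qry
ybwk
xbiz
dkj
bbot
zup
pmua
obhhv
fsjlu
yhky

Derivation:
Hunk 1: at line 2 remove [gvsn,hnfo] add [hcgkd,lmf] -> 9 lines: qry wkz wsgos hcgkd lmf ovdr obhhv fsjlu yhky
Hunk 2: at line 1 remove [wsgos,hcgkd] add [ctfu,fqat] -> 9 lines: qry wkz ctfu fqat lmf ovdr obhhv fsjlu yhky
Hunk 3: at line 1 remove [wkz,ctfu,fqat] add [ybwk,zva,ouv] -> 9 lines: qry ybwk zva ouv lmf ovdr obhhv fsjlu yhky
Hunk 4: at line 2 remove [zva,ouv,lmf] add [xbiz,dkj,bbot] -> 9 lines: qry ybwk xbiz dkj bbot ovdr obhhv fsjlu yhky
Hunk 5: at line 4 remove [ovdr] add [zup,pmua] -> 10 lines: qry ybwk xbiz dkj bbot zup pmua obhhv fsjlu yhky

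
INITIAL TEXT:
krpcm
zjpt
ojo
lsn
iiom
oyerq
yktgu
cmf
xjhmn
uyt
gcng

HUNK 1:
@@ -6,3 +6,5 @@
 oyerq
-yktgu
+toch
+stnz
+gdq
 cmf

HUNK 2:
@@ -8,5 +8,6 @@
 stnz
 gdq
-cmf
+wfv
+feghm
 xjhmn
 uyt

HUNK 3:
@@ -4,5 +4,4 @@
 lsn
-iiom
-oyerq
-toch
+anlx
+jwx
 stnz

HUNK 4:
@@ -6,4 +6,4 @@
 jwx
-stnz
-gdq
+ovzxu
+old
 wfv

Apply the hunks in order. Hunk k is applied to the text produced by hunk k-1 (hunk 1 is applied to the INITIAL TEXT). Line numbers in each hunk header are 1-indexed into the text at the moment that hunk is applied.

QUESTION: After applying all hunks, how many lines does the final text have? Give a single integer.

Answer: 13

Derivation:
Hunk 1: at line 6 remove [yktgu] add [toch,stnz,gdq] -> 13 lines: krpcm zjpt ojo lsn iiom oyerq toch stnz gdq cmf xjhmn uyt gcng
Hunk 2: at line 8 remove [cmf] add [wfv,feghm] -> 14 lines: krpcm zjpt ojo lsn iiom oyerq toch stnz gdq wfv feghm xjhmn uyt gcng
Hunk 3: at line 4 remove [iiom,oyerq,toch] add [anlx,jwx] -> 13 lines: krpcm zjpt ojo lsn anlx jwx stnz gdq wfv feghm xjhmn uyt gcng
Hunk 4: at line 6 remove [stnz,gdq] add [ovzxu,old] -> 13 lines: krpcm zjpt ojo lsn anlx jwx ovzxu old wfv feghm xjhmn uyt gcng
Final line count: 13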